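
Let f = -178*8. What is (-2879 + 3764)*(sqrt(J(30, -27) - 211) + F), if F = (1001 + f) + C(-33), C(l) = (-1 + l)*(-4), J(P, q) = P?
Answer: -253995 + 885*I*sqrt(181) ≈ -2.54e+5 + 11906.0*I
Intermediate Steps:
f = -1424
C(l) = 4 - 4*l
F = -287 (F = (1001 - 1424) + (4 - 4*(-33)) = -423 + (4 + 132) = -423 + 136 = -287)
(-2879 + 3764)*(sqrt(J(30, -27) - 211) + F) = (-2879 + 3764)*(sqrt(30 - 211) - 287) = 885*(sqrt(-181) - 287) = 885*(I*sqrt(181) - 287) = 885*(-287 + I*sqrt(181)) = -253995 + 885*I*sqrt(181)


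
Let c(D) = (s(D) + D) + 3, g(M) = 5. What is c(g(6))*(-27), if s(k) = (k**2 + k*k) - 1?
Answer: -1539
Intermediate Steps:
s(k) = -1 + 2*k**2 (s(k) = (k**2 + k**2) - 1 = 2*k**2 - 1 = -1 + 2*k**2)
c(D) = 2 + D + 2*D**2 (c(D) = ((-1 + 2*D**2) + D) + 3 = (-1 + D + 2*D**2) + 3 = 2 + D + 2*D**2)
c(g(6))*(-27) = (2 + 5 + 2*5**2)*(-27) = (2 + 5 + 2*25)*(-27) = (2 + 5 + 50)*(-27) = 57*(-27) = -1539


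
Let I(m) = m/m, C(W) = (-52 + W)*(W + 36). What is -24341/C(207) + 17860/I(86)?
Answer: 672672559/37665 ≈ 17859.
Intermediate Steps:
C(W) = (-52 + W)*(36 + W)
I(m) = 1
-24341/C(207) + 17860/I(86) = -24341/(-1872 + 207**2 - 16*207) + 17860/1 = -24341/(-1872 + 42849 - 3312) + 17860*1 = -24341/37665 + 17860 = 672672559/37665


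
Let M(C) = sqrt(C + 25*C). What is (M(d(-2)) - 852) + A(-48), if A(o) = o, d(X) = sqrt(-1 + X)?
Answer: -900 + 3**(1/4)*sqrt(26)*sqrt(I) ≈ -895.25 + 4.7452*I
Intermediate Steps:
M(C) = sqrt(26)*sqrt(C) (M(C) = sqrt(26*C) = sqrt(26)*sqrt(C))
(M(d(-2)) - 852) + A(-48) = (sqrt(26)*sqrt(sqrt(-1 - 2)) - 852) - 48 = (sqrt(26)*sqrt(sqrt(-3)) - 852) - 48 = (sqrt(26)*sqrt(I*sqrt(3)) - 852) - 48 = (sqrt(26)*(3**(1/4)*sqrt(I)) - 852) - 48 = (3**(1/4)*sqrt(26)*sqrt(I) - 852) - 48 = (-852 + 3**(1/4)*sqrt(26)*sqrt(I)) - 48 = -900 + 3**(1/4)*sqrt(26)*sqrt(I)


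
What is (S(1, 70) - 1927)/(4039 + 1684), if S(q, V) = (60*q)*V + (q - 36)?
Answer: 2238/5723 ≈ 0.39105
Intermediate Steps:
S(q, V) = -36 + q + 60*V*q (S(q, V) = 60*V*q + (-36 + q) = -36 + q + 60*V*q)
(S(1, 70) - 1927)/(4039 + 1684) = ((-36 + 1 + 60*70*1) - 1927)/(4039 + 1684) = ((-36 + 1 + 4200) - 1927)/5723 = (4165 - 1927)*(1/5723) = 2238*(1/5723) = 2238/5723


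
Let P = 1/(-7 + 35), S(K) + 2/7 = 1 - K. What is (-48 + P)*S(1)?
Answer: 1343/98 ≈ 13.704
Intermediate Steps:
S(K) = 5/7 - K (S(K) = -2/7 + (1 - K) = 5/7 - K)
P = 1/28 ≈ 0.035714
(-48 + P)*S(1) = (-48 + 1/28)*(5/7 - 1*1) = -1343*(5/7 - 1)/28 = -1343/28*(-2/7) = 1343/98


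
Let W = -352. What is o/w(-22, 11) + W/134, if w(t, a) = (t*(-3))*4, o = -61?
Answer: -50551/17688 ≈ -2.8579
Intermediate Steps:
w(t, a) = -12*t (w(t, a) = -3*t*4 = -12*t)
o/w(-22, 11) + W/134 = -61/((-12*(-22))) - 352/134 = -61/264 - 352*1/134 = -61*1/264 - 176/67 = -61/264 - 176/67 = -50551/17688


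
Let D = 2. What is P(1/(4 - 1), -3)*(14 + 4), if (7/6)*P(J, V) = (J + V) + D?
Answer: -72/7 ≈ -10.286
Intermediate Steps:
P(J, V) = 12/7 + 6*J/7 + 6*V/7 (P(J, V) = 6*((J + V) + 2)/7 = 6*(2 + J + V)/7 = 12/7 + 6*J/7 + 6*V/7)
P(1/(4 - 1), -3)*(14 + 4) = (12/7 + 6/(7*(4 - 1)) + (6/7)*(-3))*(14 + 4) = (12/7 + (6/7)/3 - 18/7)*18 = (12/7 + (6/7)*(⅓) - 18/7)*18 = (12/7 + 2/7 - 18/7)*18 = -4/7*18 = -72/7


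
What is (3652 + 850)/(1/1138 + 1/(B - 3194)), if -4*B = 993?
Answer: 70542387244/9217 ≈ 7.6535e+6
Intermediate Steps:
B = -993/4 (B = -¼*993 = -993/4 ≈ -248.25)
(3652 + 850)/(1/1138 + 1/(B - 3194)) = (3652 + 850)/(1/1138 + 1/(-993/4 - 3194)) = 4502/(1/1138 + 1/(-13769/4)) = 4502/(1/1138 - 4/13769) = 4502/(9217/15669122) = 4502*(15669122/9217) = 70542387244/9217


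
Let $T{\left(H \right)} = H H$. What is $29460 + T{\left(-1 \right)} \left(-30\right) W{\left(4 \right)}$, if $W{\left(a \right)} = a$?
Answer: $29340$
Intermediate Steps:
$T{\left(H \right)} = H^{2}$
$29460 + T{\left(-1 \right)} \left(-30\right) W{\left(4 \right)} = 29460 + \left(-1\right)^{2} \left(-30\right) 4 = 29460 + 1 \left(-30\right) 4 = 29460 - 120 = 29340$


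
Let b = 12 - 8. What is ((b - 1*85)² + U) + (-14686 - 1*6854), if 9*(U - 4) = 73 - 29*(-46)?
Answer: -44456/3 ≈ -14819.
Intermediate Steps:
b = 4
U = 481/3 (U = 4 + (73 - 29*(-46))/9 = 4 + (73 + 1334)/9 = 4 + (⅑)*1407 = 4 + 469/3 = 481/3 ≈ 160.33)
((b - 1*85)² + U) + (-14686 - 1*6854) = ((4 - 1*85)² + 481/3) + (-14686 - 1*6854) = ((4 - 85)² + 481/3) + (-14686 - 6854) = ((-81)² + 481/3) - 21540 = (6561 + 481/3) - 21540 = 20164/3 - 21540 = -44456/3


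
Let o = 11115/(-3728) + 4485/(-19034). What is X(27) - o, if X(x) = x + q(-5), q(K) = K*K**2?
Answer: -3362837353/35479376 ≈ -94.783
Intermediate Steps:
o = -114141495/35479376 (o = 11115*(-1/3728) + 4485*(-1/19034) = -11115/3728 - 4485/19034 = -114141495/35479376 ≈ -3.2171)
q(K) = K**3
X(x) = -125 + x (X(x) = x + (-5)**3 = x - 125 = -125 + x)
X(27) - o = (-125 + 27) - 1*(-114141495/35479376) = -98 + 114141495/35479376 = -3362837353/35479376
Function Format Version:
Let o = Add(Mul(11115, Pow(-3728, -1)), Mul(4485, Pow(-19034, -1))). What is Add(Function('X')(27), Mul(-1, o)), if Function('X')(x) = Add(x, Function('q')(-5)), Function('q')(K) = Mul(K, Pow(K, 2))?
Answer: Rational(-3362837353, 35479376) ≈ -94.783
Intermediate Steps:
o = Rational(-114141495, 35479376) (o = Add(Mul(11115, Rational(-1, 3728)), Mul(4485, Rational(-1, 19034))) = Add(Rational(-11115, 3728), Rational(-4485, 19034)) = Rational(-114141495, 35479376) ≈ -3.2171)
Function('q')(K) = Pow(K, 3)
Function('X')(x) = Add(-125, x) (Function('X')(x) = Add(x, Pow(-5, 3)) = Add(x, -125) = Add(-125, x))
Add(Function('X')(27), Mul(-1, o)) = Add(Add(-125, 27), Mul(-1, Rational(-114141495, 35479376))) = Add(-98, Rational(114141495, 35479376)) = Rational(-3362837353, 35479376)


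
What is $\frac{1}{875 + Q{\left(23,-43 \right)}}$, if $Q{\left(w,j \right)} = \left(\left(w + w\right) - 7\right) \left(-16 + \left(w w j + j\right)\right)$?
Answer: $- \frac{1}{888559} \approx -1.1254 \cdot 10^{-6}$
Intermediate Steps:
$Q{\left(w,j \right)} = \left(-7 + 2 w\right) \left(-16 + j + j w^{2}\right)$ ($Q{\left(w,j \right)} = \left(2 w - 7\right) \left(-16 + \left(w^{2} j + j\right)\right) = \left(-7 + 2 w\right) \left(-16 + \left(j w^{2} + j\right)\right) = \left(-7 + 2 w\right) \left(-16 + \left(j + j w^{2}\right)\right) = \left(-7 + 2 w\right) \left(-16 + j + j w^{2}\right)$)
$\frac{1}{875 + Q{\left(23,-43 \right)}} = \frac{1}{875 + \left(112 - 736 - -301 - - 301 \cdot 23^{2} + 2 \left(-43\right) 23 + 2 \left(-43\right) 23^{3}\right)} = \frac{1}{875 + \left(112 - 736 + 301 - \left(-301\right) 529 - 1978 + 2 \left(-43\right) 12167\right)} = \frac{1}{875 + \left(112 - 736 + 301 + 159229 - 1978 - 1046362\right)} = \frac{1}{875 - 889434} = \frac{1}{-888559} = - \frac{1}{888559}$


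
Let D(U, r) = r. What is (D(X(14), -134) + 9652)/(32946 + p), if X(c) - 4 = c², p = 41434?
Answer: 4759/37190 ≈ 0.12796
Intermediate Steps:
X(c) = 4 + c²
(D(X(14), -134) + 9652)/(32946 + p) = (-134 + 9652)/(32946 + 41434) = 9518/74380 = 9518*(1/74380) = 4759/37190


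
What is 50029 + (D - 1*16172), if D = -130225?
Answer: -96368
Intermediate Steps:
50029 + (D - 1*16172) = 50029 + (-130225 - 1*16172) = 50029 + (-130225 - 16172) = 50029 - 146397 = -96368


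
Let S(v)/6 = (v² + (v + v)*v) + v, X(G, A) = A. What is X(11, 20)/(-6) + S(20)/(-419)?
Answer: -26150/1257 ≈ -20.803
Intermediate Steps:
S(v) = 6*v + 18*v² (S(v) = 6*((v² + (v + v)*v) + v) = 6*((v² + (2*v)*v) + v) = 6*((v² + 2*v²) + v) = 6*(3*v² + v) = 6*(v + 3*v²) = 6*v + 18*v²)
X(11, 20)/(-6) + S(20)/(-419) = 20/(-6) + (6*20*(1 + 3*20))/(-419) = 20*(-⅙) + (6*20*(1 + 60))*(-1/419) = -10/3 + (6*20*61)*(-1/419) = -10/3 + 7320*(-1/419) = -10/3 - 7320/419 = -26150/1257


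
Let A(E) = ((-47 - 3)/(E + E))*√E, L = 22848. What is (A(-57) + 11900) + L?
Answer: 34748 + 25*I*√57/57 ≈ 34748.0 + 3.3113*I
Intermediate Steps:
A(E) = -25/√E (A(E) = (-50*1/(2*E))*√E = (-25/E)*√E = -25/√E)
(A(-57) + 11900) + L = (-(-25)*I*√57/57 + 11900) + 22848 = (25*I*√57/57 + 11900) + 22848 = (11900 + 25*I*√57/57) + 22848 = 34748 + 25*I*√57/57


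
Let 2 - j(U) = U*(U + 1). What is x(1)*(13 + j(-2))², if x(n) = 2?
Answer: 338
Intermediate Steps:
j(U) = 2 - U*(1 + U) (j(U) = 2 - U*(U + 1) = 2 - U*(1 + U))
x(1)*(13 + j(-2))² = 2*(13 + (2 - 1*(-2) - 1*(-2)²))² = 2*(13 + (2 + 2 - 1*4))² = 2*(13 + (2 + 2 - 4))² = 2*(13 + 0)² = 2*13² = 2*169 = 338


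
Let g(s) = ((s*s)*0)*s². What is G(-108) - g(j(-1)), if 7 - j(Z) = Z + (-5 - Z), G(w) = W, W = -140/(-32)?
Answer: 35/8 ≈ 4.3750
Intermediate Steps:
W = 35/8 (W = -140*(-1)/32 = -5*(-7/8) = 35/8 ≈ 4.3750)
G(w) = 35/8
j(Z) = 12 (j(Z) = 7 - (Z + (-5 - Z)) = 7 - 1*(-5) = 7 + 5 = 12)
g(s) = 0 (g(s) = (s²*0)*s² = 0*s² = 0)
G(-108) - g(j(-1)) = 35/8 - 1*0 = 35/8 + 0 = 35/8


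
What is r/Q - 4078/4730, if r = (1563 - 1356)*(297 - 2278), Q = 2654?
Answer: -975219961/6276710 ≈ -155.37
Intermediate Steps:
r = -410067 (r = 207*(-1981) = -410067)
r/Q - 4078/4730 = -410067/2654 - 4078/4730 = -410067*1/2654 - 4078*1/4730 = -410067/2654 - 2039/2365 = -975219961/6276710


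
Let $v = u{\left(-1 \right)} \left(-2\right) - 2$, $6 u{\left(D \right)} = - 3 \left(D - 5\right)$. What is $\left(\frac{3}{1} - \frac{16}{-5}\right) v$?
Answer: $- \frac{248}{5} \approx -49.6$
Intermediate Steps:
$u{\left(D \right)} = \frac{5}{2} - \frac{D}{2}$ ($u{\left(D \right)} = \frac{\left(-3\right) \left(D - 5\right)}{6} = \frac{\left(-3\right) \left(-5 + D\right)}{6} = \frac{15 - 3 D}{6} = \frac{5}{2} - \frac{D}{2}$)
$v = -8$ ($v = \left(\frac{5}{2} - - \frac{1}{2}\right) \left(-2\right) - 2 = \left(\frac{5}{2} + \frac{1}{2}\right) \left(-2\right) - 2 = 3 \left(-2\right) - 2 = -6 - 2 = -8$)
$\left(\frac{3}{1} - \frac{16}{-5}\right) v = \left(\frac{3}{1} - \frac{16}{-5}\right) \left(-8\right) = \left(3 \cdot 1 - - \frac{16}{5}\right) \left(-8\right) = \left(3 + \frac{16}{5}\right) \left(-8\right) = \frac{31}{5} \left(-8\right) = - \frac{248}{5}$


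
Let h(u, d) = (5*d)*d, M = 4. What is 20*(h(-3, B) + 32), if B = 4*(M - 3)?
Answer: 2240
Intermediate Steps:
B = 4 (B = 4*(4 - 3) = 4*1 = 4)
h(u, d) = 5*d²
20*(h(-3, B) + 32) = 20*(5*4² + 32) = 20*(5*16 + 32) = 20*(80 + 32) = 20*112 = 2240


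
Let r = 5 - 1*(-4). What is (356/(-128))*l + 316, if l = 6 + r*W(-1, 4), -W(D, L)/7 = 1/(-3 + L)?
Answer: 15185/32 ≈ 474.53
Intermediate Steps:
W(D, L) = -7/(-3 + L)
r = 9 (r = 5 + 4 = 9)
l = -57 (l = 6 + 9*(-7/(-3 + 4)) = 6 + 9*(-7/1) = 6 + 9*(-7*1) = 6 + 9*(-7) = 6 - 63 = -57)
(356/(-128))*l + 316 = (356/(-128))*(-57) + 316 = (356*(-1/128))*(-57) + 316 = -89/32*(-57) + 316 = 5073/32 + 316 = 15185/32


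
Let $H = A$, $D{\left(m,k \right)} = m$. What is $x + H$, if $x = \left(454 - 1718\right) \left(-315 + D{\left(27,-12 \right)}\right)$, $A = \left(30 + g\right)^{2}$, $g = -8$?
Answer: $364516$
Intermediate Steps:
$A = 484$ ($A = \left(30 - 8\right)^{2} = 22^{2} = 484$)
$H = 484$
$x = 364032$ ($x = \left(454 - 1718\right) \left(-315 + 27\right) = \left(-1264\right) \left(-288\right) = 364032$)
$x + H = 364032 + 484 = 364516$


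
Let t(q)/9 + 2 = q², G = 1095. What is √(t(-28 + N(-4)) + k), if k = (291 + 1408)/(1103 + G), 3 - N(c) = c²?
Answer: √73008058046/2198 ≈ 122.93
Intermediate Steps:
N(c) = 3 - c²
t(q) = -18 + 9*q²
k = 1699/2198 (k = (291 + 1408)/(1103 + 1095) = 1699/2198 ≈ 0.77298)
√(t(-28 + N(-4)) + k) = √((-18 + 9*(-28 + (3 - 1*(-4)²))²) + 1699/2198) = √((-18 + 9*(-28 + (3 - 1*16))²) + 1699/2198) = √((-18 + 9*(-28 + (3 - 16))²) + 1699/2198) = √((-18 + 9*(-28 - 13)²) + 1699/2198) = √((-18 + 9*(-41)²) + 1699/2198) = √((-18 + 9*1681) + 1699/2198) = √((-18 + 15129) + 1699/2198) = √(15111 + 1699/2198) = √(33215677/2198) = √73008058046/2198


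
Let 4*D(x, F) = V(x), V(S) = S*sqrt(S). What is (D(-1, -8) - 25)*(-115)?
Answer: 2875 + 115*I/4 ≈ 2875.0 + 28.75*I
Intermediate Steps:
V(S) = S**(3/2)
D(x, F) = x**(3/2)/4
(D(-1, -8) - 25)*(-115) = ((-1)**(3/2)/4 - 25)*(-115) = ((-I)/4 - 25)*(-115) = (-I/4 - 25)*(-115) = (-25 - I/4)*(-115) = 2875 + 115*I/4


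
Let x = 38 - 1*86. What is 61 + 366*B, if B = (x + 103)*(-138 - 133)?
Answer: -5455169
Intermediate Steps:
x = -48 (x = 38 - 86 = -48)
B = -14905 (B = (-48 + 103)*(-138 - 133) = 55*(-271) = -14905)
61 + 366*B = 61 + 366*(-14905) = 61 - 5455230 = -5455169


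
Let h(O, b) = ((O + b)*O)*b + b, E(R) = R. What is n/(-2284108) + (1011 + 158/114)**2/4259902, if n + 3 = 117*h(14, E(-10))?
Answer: 4264549379781251/15806508847682292 ≈ 0.26980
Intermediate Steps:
h(O, b) = b + O*b*(O + b) (h(O, b) = (O*(O + b))*b + b = O*b*(O + b) + b = b + O*b*(O + b))
n = -66693 (n = -3 + 117*(-10*(1 + 14**2 + 14*(-10))) = -3 + 117*(-10*(1 + 196 - 140)) = -3 + 117*(-10*57) = -3 + 117*(-570) = -3 - 66690 = -66693)
n/(-2284108) + (1011 + 158/114)**2/4259902 = -66693/(-2284108) + (1011 + 158/114)**2/4259902 = -66693*(-1/2284108) + (1011 + 158*(1/114))**2*(1/4259902) = 66693/2284108 + (1011 + 79/57)**2*(1/4259902) = 66693/2284108 + (57706/57)**2*(1/4259902) = 66693/2284108 + (3329982436/3249)*(1/4259902) = 66693/2284108 + 1664991218/6920210799 = 4264549379781251/15806508847682292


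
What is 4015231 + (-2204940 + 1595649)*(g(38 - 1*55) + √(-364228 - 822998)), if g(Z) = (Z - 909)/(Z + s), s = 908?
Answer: 460197143/99 - 1827873*I*√131914 ≈ 4.6485e+6 - 6.6388e+8*I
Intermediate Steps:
g(Z) = (-909 + Z)/(908 + Z) (g(Z) = (Z - 909)/(Z + 908) = (-909 + Z)/(908 + Z))
4015231 + (-2204940 + 1595649)*(g(38 - 1*55) + √(-364228 - 822998)) = 4015231 + (-2204940 + 1595649)*((-909 + (38 - 1*55))/(908 + (38 - 1*55)) + √(-364228 - 822998)) = 4015231 - 609291*((-909 + (38 - 55))/(908 + (38 - 55)) + √(-1187226)) = 4015231 - 609291*((-909 - 17)/(908 - 17) + 3*I*√131914) = 4015231 - 609291*(-926/891 + 3*I*√131914) = 4015231 + (62689274/99 - 1827873*I*√131914) = 460197143/99 - 1827873*I*√131914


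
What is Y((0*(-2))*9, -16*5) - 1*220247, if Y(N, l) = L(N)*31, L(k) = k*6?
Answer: -220247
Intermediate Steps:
L(k) = 6*k
Y(N, l) = 186*N (Y(N, l) = (6*N)*31 = 186*N)
Y((0*(-2))*9, -16*5) - 1*220247 = 186*((0*(-2))*9) - 1*220247 = 186*(0*9) - 220247 = 186*0 - 220247 = 0 - 220247 = -220247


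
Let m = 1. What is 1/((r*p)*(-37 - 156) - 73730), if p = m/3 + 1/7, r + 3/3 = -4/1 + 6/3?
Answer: -7/514180 ≈ -1.3614e-5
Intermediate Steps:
r = -3 (r = -1 + (-4/1 + 6/3) = -1 + (-4*1 + 6*(⅓)) = -1 + (-4 + 2) = -1 - 2 = -3)
p = 10/21 (p = 1/3 + 1/7 = 1*(⅓) + 1*(⅐) = ⅓ + ⅐ = 10/21 ≈ 0.47619)
1/((r*p)*(-37 - 156) - 73730) = 1/((-3*10/21)*(-37 - 156) - 73730) = 1/(-10/7*(-193) - 73730) = 1/(1930/7 - 73730) = 1/(-514180/7) = -7/514180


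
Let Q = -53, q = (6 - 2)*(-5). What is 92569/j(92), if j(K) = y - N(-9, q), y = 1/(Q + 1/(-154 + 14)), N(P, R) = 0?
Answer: -686954549/140 ≈ -4.9068e+6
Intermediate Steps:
q = -20 (q = 4*(-5) = -20)
y = -140/7421 (y = 1/(-53 + 1/(-154 + 14)) = 1/(-53 + 1/(-140)) = 1/(-53 - 1/140) = 1/(-7421/140) = -140/7421 ≈ -0.018865)
j(K) = -140/7421 (j(K) = -140/7421 - 1*0 = -140/7421 + 0 = -140/7421)
92569/j(92) = 92569/(-140/7421) = 92569*(-7421/140) = -686954549/140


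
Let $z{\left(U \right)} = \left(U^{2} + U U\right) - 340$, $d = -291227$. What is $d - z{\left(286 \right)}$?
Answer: $-454479$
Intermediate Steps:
$z{\left(U \right)} = -340 + 2 U^{2}$ ($z{\left(U \right)} = \left(U^{2} + U^{2}\right) - 340 = 2 U^{2} - 340 = -340 + 2 U^{2}$)
$d - z{\left(286 \right)} = -291227 - \left(-340 + 2 \cdot 286^{2}\right) = -291227 - \left(-340 + 2 \cdot 81796\right) = -291227 - \left(-340 + 163592\right) = -291227 - 163252 = -454479$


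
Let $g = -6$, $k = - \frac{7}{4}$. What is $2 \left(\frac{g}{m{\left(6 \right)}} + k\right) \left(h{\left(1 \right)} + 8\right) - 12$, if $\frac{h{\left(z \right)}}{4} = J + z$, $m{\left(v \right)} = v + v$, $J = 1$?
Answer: $-84$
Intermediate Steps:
$k = - \frac{7}{4}$ ($k = \left(-7\right) \frac{1}{4} = - \frac{7}{4} \approx -1.75$)
$m{\left(v \right)} = 2 v$
$h{\left(z \right)} = 4 + 4 z$ ($h{\left(z \right)} = 4 \left(1 + z\right) = 4 + 4 z$)
$2 \left(\frac{g}{m{\left(6 \right)}} + k\right) \left(h{\left(1 \right)} + 8\right) - 12 = 2 \left(- \frac{6}{2 \cdot 6} - \frac{7}{4}\right) \left(\left(4 + 4 \cdot 1\right) + 8\right) - 12 = 2 \left(- \frac{6}{12} - \frac{7}{4}\right) \left(\left(4 + 4\right) + 8\right) - 12 = 2 \left(\left(-6\right) \frac{1}{12} - \frac{7}{4}\right) \left(8 + 8\right) - 12 = 2 \left(- \frac{1}{2} - \frac{7}{4}\right) 16 - 12 = 2 \left(\left(- \frac{9}{4}\right) 16\right) - 12 = 2 \left(-36\right) - 12 = -72 - 12 = -84$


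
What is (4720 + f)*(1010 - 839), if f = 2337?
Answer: 1206747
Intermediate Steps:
(4720 + f)*(1010 - 839) = (4720 + 2337)*(1010 - 839) = 7057*171 = 1206747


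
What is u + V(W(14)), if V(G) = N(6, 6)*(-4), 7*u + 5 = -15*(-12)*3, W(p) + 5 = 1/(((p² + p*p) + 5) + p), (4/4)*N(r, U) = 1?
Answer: 507/7 ≈ 72.429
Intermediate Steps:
N(r, U) = 1
W(p) = -5 + 1/(5 + p + 2*p²) (W(p) = -5 + 1/(((p² + p*p) + 5) + p) = -5 + 1/(((p² + p²) + 5) + p) = -5 + 1/((2*p² + 5) + p) = -5 + 1/((5 + 2*p²) + p) = -5 + 1/(5 + p + 2*p²))
u = 535/7 (u = -5/7 + (-15*(-12)*3)/7 = -5/7 + (180*3)/7 = -5/7 + (⅐)*540 = -5/7 + 540/7 = 535/7 ≈ 76.429)
V(G) = -4 (V(G) = 1*(-4) = -4)
u + V(W(14)) = 535/7 - 4 = 507/7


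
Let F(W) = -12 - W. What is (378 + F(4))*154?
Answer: 55748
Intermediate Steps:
(378 + F(4))*154 = (378 + (-12 - 1*4))*154 = (378 + (-12 - 4))*154 = (378 - 16)*154 = 362*154 = 55748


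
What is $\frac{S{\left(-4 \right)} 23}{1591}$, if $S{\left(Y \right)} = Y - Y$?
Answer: $0$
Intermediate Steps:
$S{\left(Y \right)} = 0$
$\frac{S{\left(-4 \right)} 23}{1591} = \frac{0 \cdot 23}{1591} = 0 \cdot \frac{1}{1591} = 0$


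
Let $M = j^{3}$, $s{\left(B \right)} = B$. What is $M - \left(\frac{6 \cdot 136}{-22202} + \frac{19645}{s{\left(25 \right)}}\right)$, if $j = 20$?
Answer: $\frac{23554483}{3265} \approx 7214.2$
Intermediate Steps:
$M = 8000$ ($M = 20^{3} = 8000$)
$M - \left(\frac{6 \cdot 136}{-22202} + \frac{19645}{s{\left(25 \right)}}\right) = 8000 - \left(\frac{6 \cdot 136}{-22202} + \frac{19645}{25}\right) = 8000 - \left(816 \left(- \frac{1}{22202}\right) + 19645 \cdot \frac{1}{25}\right) = 8000 - \left(- \frac{24}{653} + \frac{3929}{5}\right) = 8000 - \frac{2565517}{3265} = \frac{23554483}{3265}$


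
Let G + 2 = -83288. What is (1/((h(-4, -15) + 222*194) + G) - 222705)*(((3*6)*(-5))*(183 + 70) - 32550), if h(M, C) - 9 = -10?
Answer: 495548993109120/40223 ≈ 1.2320e+10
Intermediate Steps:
G = -83290 (G = -2 - 83288 = -83290)
h(M, C) = -1 (h(M, C) = 9 - 10 = -1)
(1/((h(-4, -15) + 222*194) + G) - 222705)*(((3*6)*(-5))*(183 + 70) - 32550) = (1/((-1 + 222*194) - 83290) - 222705)*(((3*6)*(-5))*(183 + 70) - 32550) = (1/((-1 + 43068) - 83290) - 222705)*((18*(-5))*253 - 32550) = (1/(43067 - 83290) - 222705)*(-90*253 - 32550) = (1/(-40223) - 222705)*(-22770 - 32550) = (-1/40223 - 222705)*(-55320) = -8957863216/40223*(-55320) = 495548993109120/40223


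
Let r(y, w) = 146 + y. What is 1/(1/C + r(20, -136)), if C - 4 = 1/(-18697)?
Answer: 74787/12433339 ≈ 0.0060150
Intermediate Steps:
C = 74787/18697 (C = 4 + 1/(-18697) = 4 - 1/18697 = 74787/18697 ≈ 3.9999)
1/(1/C + r(20, -136)) = 1/(1/(74787/18697) + (146 + 20)) = 1/(18697/74787 + 166) = 1/(12433339/74787) = 74787/12433339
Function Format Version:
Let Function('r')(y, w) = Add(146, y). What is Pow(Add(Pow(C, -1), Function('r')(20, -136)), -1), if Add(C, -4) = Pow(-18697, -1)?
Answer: Rational(74787, 12433339) ≈ 0.0060150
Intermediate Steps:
C = Rational(74787, 18697) (C = Add(4, Pow(-18697, -1)) = Add(4, Rational(-1, 18697)) = Rational(74787, 18697) ≈ 3.9999)
Pow(Add(Pow(C, -1), Function('r')(20, -136)), -1) = Pow(Add(Pow(Rational(74787, 18697), -1), Add(146, 20)), -1) = Pow(Add(Rational(18697, 74787), 166), -1) = Pow(Rational(12433339, 74787), -1) = Rational(74787, 12433339)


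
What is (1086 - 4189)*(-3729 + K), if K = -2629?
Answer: 19728874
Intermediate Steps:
(1086 - 4189)*(-3729 + K) = (1086 - 4189)*(-3729 - 2629) = -3103*(-6358) = 19728874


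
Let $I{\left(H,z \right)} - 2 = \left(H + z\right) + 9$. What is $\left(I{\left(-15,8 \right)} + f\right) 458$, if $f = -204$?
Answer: $-91600$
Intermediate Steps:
$I{\left(H,z \right)} = 11 + H + z$ ($I{\left(H,z \right)} = 2 + \left(\left(H + z\right) + 9\right) = 2 + \left(9 + H + z\right) = 11 + H + z$)
$\left(I{\left(-15,8 \right)} + f\right) 458 = \left(\left(11 - 15 + 8\right) - 204\right) 458 = \left(4 - 204\right) 458 = \left(-200\right) 458 = -91600$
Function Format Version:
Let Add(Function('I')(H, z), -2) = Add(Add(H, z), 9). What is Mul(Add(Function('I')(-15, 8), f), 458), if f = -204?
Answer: -91600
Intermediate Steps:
Function('I')(H, z) = Add(11, H, z) (Function('I')(H, z) = Add(2, Add(Add(H, z), 9)) = Add(2, Add(9, H, z)) = Add(11, H, z))
Mul(Add(Function('I')(-15, 8), f), 458) = Mul(Add(Add(11, -15, 8), -204), 458) = Mul(Add(4, -204), 458) = Mul(-200, 458) = -91600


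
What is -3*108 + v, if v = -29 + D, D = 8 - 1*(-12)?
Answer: -333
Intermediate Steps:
D = 20 (D = 8 + 12 = 20)
v = -9 (v = -29 + 20 = -9)
-3*108 + v = -3*108 - 9 = -324 - 9 = -333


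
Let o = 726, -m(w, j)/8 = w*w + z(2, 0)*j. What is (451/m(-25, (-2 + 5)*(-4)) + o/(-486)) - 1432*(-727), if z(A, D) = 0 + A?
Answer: 405439674373/389448 ≈ 1.0411e+6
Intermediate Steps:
z(A, D) = A
m(w, j) = -16*j - 8*w² (m(w, j) = -8*(w*w + 2*j) = -8*(w² + 2*j) = -16*j - 8*w²)
(451/m(-25, (-2 + 5)*(-4)) + o/(-486)) - 1432*(-727) = (451/(-16*(-2 + 5)*(-4) - 8*(-25)²) + 726/(-486)) - 1432*(-727) = (451/(-48*(-4) - 8*625) + 726*(-1/486)) + 1041064 = (451/(-16*(-12) - 5000) - 121/81) + 1041064 = (451/(192 - 5000) - 121/81) + 1041064 = (451/(-4808) - 121/81) + 1041064 = (451*(-1/4808) - 121/81) + 1041064 = (-451/4808 - 121/81) + 1041064 = -618299/389448 + 1041064 = 405439674373/389448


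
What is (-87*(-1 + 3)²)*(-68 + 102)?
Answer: -11832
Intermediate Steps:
(-87*(-1 + 3)²)*(-68 + 102) = -87*2²*34 = -87*4*34 = -348*34 = -11832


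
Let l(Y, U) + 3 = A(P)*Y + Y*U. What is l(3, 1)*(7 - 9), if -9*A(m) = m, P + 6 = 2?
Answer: -8/3 ≈ -2.6667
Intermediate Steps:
P = -4 (P = -6 + 2 = -4)
A(m) = -m/9
l(Y, U) = -3 + 4*Y/9 + U*Y (l(Y, U) = -3 + ((-⅑*(-4))*Y + Y*U) = -3 + (4*Y/9 + U*Y) = -3 + 4*Y/9 + U*Y)
l(3, 1)*(7 - 9) = (-3 + (4/9)*3 + 1*3)*(7 - 9) = (-3 + 4/3 + 3)*(-2) = (4/3)*(-2) = -8/3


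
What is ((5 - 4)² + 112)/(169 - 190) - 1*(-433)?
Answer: 8980/21 ≈ 427.62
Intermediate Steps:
((5 - 4)² + 112)/(169 - 190) - 1*(-433) = (1² + 112)/(-21) + 433 = (1 + 112)*(-1/21) + 433 = 113*(-1/21) + 433 = -113/21 + 433 = 8980/21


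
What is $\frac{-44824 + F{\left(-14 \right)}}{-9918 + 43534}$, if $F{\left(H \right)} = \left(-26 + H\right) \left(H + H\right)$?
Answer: $- \frac{5463}{4202} \approx -1.3001$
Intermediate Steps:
$F{\left(H \right)} = 2 H \left(-26 + H\right)$ ($F{\left(H \right)} = \left(-26 + H\right) 2 H = 2 H \left(-26 + H\right)$)
$\frac{-44824 + F{\left(-14 \right)}}{-9918 + 43534} = \frac{-44824 + 2 \left(-14\right) \left(-26 - 14\right)}{-9918 + 43534} = \frac{-44824 + 2 \left(-14\right) \left(-40\right)}{33616} = \left(-44824 + 1120\right) \frac{1}{33616} = \left(-43704\right) \frac{1}{33616} = - \frac{5463}{4202}$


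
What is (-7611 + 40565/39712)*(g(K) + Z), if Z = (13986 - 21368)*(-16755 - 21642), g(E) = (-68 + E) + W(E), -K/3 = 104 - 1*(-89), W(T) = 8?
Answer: -5038794248493765/2336 ≈ -2.1570e+12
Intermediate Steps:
K = -579 (K = -3*(104 - 1*(-89)) = -3*(104 + 89) = -3*193 = -579)
g(E) = -60 + E (g(E) = (-68 + E) + 8 = -60 + E)
Z = 283446654 (Z = -7382*(-38397) = 283446654)
(-7611 + 40565/39712)*(g(K) + Z) = (-7611 + 40565/39712)*((-60 - 579) + 283446654) = (-7611 + 40565*(1/39712))*(-639 + 283446654) = (-7611 + 40565/39712)*283446015 = -302207467/39712*283446015 = -5038794248493765/2336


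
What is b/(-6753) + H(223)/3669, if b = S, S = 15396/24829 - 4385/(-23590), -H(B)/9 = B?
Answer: -75620011247651/138210911699574 ≈ -0.54713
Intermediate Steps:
H(B) = -9*B
S = 13487623/16734746 (S = 15396*(1/24829) - 4385*(-1/23590) = 15396/24829 + 877/4718 = 13487623/16734746 ≈ 0.80597)
b = 13487623/16734746 ≈ 0.80597
b/(-6753) + H(223)/3669 = (13487623/16734746)/(-6753) - 9*223/3669 = (13487623/16734746)*(-1/6753) - 2007*1/3669 = -13487623/113009739738 - 669/1223 = -75620011247651/138210911699574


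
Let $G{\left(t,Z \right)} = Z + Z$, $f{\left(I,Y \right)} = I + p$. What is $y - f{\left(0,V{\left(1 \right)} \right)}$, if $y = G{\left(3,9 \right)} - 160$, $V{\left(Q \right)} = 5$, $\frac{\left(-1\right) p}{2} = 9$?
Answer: $-124$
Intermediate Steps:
$p = -18$ ($p = \left(-2\right) 9 = -18$)
$f{\left(I,Y \right)} = -18 + I$ ($f{\left(I,Y \right)} = I - 18 = -18 + I$)
$G{\left(t,Z \right)} = 2 Z$
$y = -142$ ($y = 2 \cdot 9 - 160 = 18 - 160 = -142$)
$y - f{\left(0,V{\left(1 \right)} \right)} = -142 - \left(-18 + 0\right) = -142 - -18 = -142 + 18 = -124$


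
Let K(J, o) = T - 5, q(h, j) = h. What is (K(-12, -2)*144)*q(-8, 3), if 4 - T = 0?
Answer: 1152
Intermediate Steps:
T = 4 (T = 4 - 1*0 = 4 + 0 = 4)
K(J, o) = -1 (K(J, o) = 4 - 5 = -1)
(K(-12, -2)*144)*q(-8, 3) = -1*144*(-8) = -144*(-8) = 1152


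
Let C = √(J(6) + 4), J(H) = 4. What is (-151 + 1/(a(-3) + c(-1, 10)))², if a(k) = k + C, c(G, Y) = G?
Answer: 183619/8 + 303*√2/4 ≈ 23060.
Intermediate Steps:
C = 2*√2 (C = √(4 + 4) = √8 = 2*√2 ≈ 2.8284)
a(k) = k + 2*√2
(-151 + 1/(a(-3) + c(-1, 10)))² = (-151 + 1/((-3 + 2*√2) - 1))² = (-151 + 1/(-4 + 2*√2))²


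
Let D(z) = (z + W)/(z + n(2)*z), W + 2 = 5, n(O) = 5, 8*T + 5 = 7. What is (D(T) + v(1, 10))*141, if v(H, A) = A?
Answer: 3431/2 ≈ 1715.5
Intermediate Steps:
T = ¼ (T = -5/8 + (⅛)*7 = -5/8 + 7/8 = ¼ ≈ 0.25000)
W = 3 (W = -2 + 5 = 3)
D(z) = (3 + z)/(6*z) (D(z) = (z + 3)/(z + 5*z) = (3 + z)/((6*z)) = (3 + z)*(1/(6*z)) = (3 + z)/(6*z))
(D(T) + v(1, 10))*141 = ((3 + ¼)/(6*(¼)) + 10)*141 = ((⅙)*4*(13/4) + 10)*141 = (13/6 + 10)*141 = (73/6)*141 = 3431/2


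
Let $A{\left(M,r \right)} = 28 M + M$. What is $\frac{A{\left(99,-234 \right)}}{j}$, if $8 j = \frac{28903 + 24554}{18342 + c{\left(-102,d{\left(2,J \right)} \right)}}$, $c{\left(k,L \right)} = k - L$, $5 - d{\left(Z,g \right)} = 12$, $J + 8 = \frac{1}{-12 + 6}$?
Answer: $\frac{139699032}{17819} \approx 7839.9$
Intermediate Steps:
$J = - \frac{49}{6}$ ($J = -8 + \frac{1}{-12 + 6} = -8 + \frac{1}{-6} = -8 - \frac{1}{6} = - \frac{49}{6} \approx -8.1667$)
$d{\left(Z,g \right)} = -7$ ($d{\left(Z,g \right)} = 5 - 12 = -7$)
$A{\left(M,r \right)} = 29 M$
$j = \frac{53457}{145976}$ ($j = \frac{\left(28903 + 24554\right) \frac{1}{18342 - 95}}{8} = \frac{53457 \frac{1}{18342 + \left(-102 + 7\right)}}{8} = \frac{53457 \frac{1}{18342 - 95}}{8} = \frac{53457 \cdot \frac{1}{18247}}{8} = \frac{1}{8} \cdot \frac{53457}{18247} = \frac{53457}{145976} \approx 0.3662$)
$\frac{A{\left(99,-234 \right)}}{j} = \frac{29 \cdot 99}{\frac{53457}{145976}} = 2871 \cdot \frac{145976}{53457} = \frac{139699032}{17819}$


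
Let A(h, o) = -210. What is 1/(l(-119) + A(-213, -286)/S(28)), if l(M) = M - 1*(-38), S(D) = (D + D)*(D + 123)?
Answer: -604/48939 ≈ -0.012342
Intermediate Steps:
S(D) = 2*D*(123 + D) (S(D) = (2*D)*(123 + D) = 2*D*(123 + D))
l(M) = 38 + M (l(M) = M + 38 = 38 + M)
1/(l(-119) + A(-213, -286)/S(28)) = 1/((38 - 119) - 210*1/(56*(123 + 28))) = 1/(-81 - 210/(2*28*151)) = 1/(-81 - 210/8456) = 1/(-81 - 210*1/8456) = 1/(-81 - 15/604) = 1/(-48939/604) = -604/48939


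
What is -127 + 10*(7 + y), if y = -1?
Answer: -67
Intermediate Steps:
-127 + 10*(7 + y) = -127 + 10*(7 - 1) = -127 + 10*6 = -127 + 60 = -67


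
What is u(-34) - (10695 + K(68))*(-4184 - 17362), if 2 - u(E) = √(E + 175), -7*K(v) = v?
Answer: 230225168 - √141 ≈ 2.3023e+8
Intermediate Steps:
K(v) = -v/7
u(E) = 2 - √(175 + E) (u(E) = 2 - √(E + 175) = 2 - √(175 + E))
u(-34) - (10695 + K(68))*(-4184 - 17362) = (2 - √(175 - 34)) - (10695 - ⅐*68)*(-4184 - 17362) = (2 - √141) - (10695 - 68/7)*(-21546) = (2 - √141) - 74797*(-21546)/7 = (2 - √141) - 1*(-230225166) = (2 - √141) + 230225166 = 230225168 - √141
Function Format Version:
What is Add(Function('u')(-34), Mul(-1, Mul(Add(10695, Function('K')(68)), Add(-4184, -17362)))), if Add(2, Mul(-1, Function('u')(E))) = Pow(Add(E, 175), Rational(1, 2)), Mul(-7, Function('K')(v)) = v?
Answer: Add(230225168, Mul(-1, Pow(141, Rational(1, 2)))) ≈ 2.3023e+8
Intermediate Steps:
Function('K')(v) = Mul(Rational(-1, 7), v)
Function('u')(E) = Add(2, Mul(-1, Pow(Add(175, E), Rational(1, 2)))) (Function('u')(E) = Add(2, Mul(-1, Pow(Add(E, 175), Rational(1, 2)))) = Add(2, Mul(-1, Pow(Add(175, E), Rational(1, 2)))))
Add(Function('u')(-34), Mul(-1, Mul(Add(10695, Function('K')(68)), Add(-4184, -17362)))) = Add(Add(2, Mul(-1, Pow(Add(175, -34), Rational(1, 2)))), Mul(-1, Mul(Add(10695, Mul(Rational(-1, 7), 68)), Add(-4184, -17362)))) = Add(Add(2, Mul(-1, Pow(141, Rational(1, 2)))), Mul(-1, Mul(Add(10695, Rational(-68, 7)), -21546))) = Add(Add(2, Mul(-1, Pow(141, Rational(1, 2)))), Mul(-1, Mul(Rational(74797, 7), -21546))) = Add(Add(2, Mul(-1, Pow(141, Rational(1, 2)))), Mul(-1, -230225166)) = Add(Add(2, Mul(-1, Pow(141, Rational(1, 2)))), 230225166) = Add(230225168, Mul(-1, Pow(141, Rational(1, 2))))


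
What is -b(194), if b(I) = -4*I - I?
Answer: 970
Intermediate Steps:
b(I) = -5*I
-b(194) = -(-5)*194 = -1*(-970) = 970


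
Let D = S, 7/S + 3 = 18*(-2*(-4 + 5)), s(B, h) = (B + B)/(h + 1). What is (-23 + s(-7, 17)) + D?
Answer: -2803/117 ≈ -23.957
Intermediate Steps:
s(B, h) = 2*B/(1 + h) (s(B, h) = (2*B)/(1 + h) = 2*B/(1 + h))
S = -7/39 (S = 7/(-3 + 18*(-2*(-4 + 5))) = 7/(-3 + 18*(-2*1)) = 7/(-3 + 18*(-2)) = 7/(-3 - 36) = 7/(-39) = 7*(-1/39) = -7/39 ≈ -0.17949)
D = -7/39 ≈ -0.17949
(-23 + s(-7, 17)) + D = (-23 + 2*(-7)/(1 + 17)) - 7/39 = (-23 + 2*(-7)/18) - 7/39 = (-23 + 2*(-7)*(1/18)) - 7/39 = (-23 - 7/9) - 7/39 = -214/9 - 7/39 = -2803/117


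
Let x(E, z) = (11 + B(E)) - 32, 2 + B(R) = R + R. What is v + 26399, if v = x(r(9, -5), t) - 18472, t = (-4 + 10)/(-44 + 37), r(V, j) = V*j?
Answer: 7814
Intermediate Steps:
t = -6/7 (t = 6/(-7) = 6*(-⅐) = -6/7 ≈ -0.85714)
B(R) = -2 + 2*R (B(R) = -2 + (R + R) = -2 + 2*R)
x(E, z) = -23 + 2*E (x(E, z) = (11 + (-2 + 2*E)) - 32 = (9 + 2*E) - 32 = -23 + 2*E)
v = -18585 (v = (-23 + 2*(9*(-5))) - 18472 = (-23 + 2*(-45)) - 18472 = (-23 - 90) - 18472 = -113 - 18472 = -18585)
v + 26399 = -18585 + 26399 = 7814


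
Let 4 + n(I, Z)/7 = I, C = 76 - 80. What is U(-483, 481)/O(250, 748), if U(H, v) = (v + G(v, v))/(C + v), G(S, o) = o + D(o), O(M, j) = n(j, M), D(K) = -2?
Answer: 40/103509 ≈ 0.00038644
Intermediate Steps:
C = -4
n(I, Z) = -28 + 7*I
O(M, j) = -28 + 7*j
G(S, o) = -2 + o (G(S, o) = o - 2 = -2 + o)
U(H, v) = (-2 + 2*v)/(-4 + v) (U(H, v) = (v + (-2 + v))/(-4 + v) = (-2 + 2*v)/(-4 + v))
U(-483, 481)/O(250, 748) = (2*(-1 + 481)/(-4 + 481))/(-28 + 7*748) = (2*480/477)/(-28 + 5236) = (2*(1/477)*480)/5208 = (320/159)*(1/5208) = 40/103509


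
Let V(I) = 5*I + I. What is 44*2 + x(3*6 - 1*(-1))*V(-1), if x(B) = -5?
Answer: 118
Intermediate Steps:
V(I) = 6*I
44*2 + x(3*6 - 1*(-1))*V(-1) = 44*2 - 30*(-1) = 88 - 5*(-6) = 88 + 30 = 118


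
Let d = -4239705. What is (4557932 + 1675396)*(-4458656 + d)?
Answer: -54219737175408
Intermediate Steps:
(4557932 + 1675396)*(-4458656 + d) = (4557932 + 1675396)*(-4458656 - 4239705) = 6233328*(-8698361) = -54219737175408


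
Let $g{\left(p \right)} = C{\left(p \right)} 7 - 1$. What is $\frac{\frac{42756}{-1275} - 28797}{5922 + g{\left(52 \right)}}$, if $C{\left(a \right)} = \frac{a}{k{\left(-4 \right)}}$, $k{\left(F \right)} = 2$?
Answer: $- \frac{12252977}{2593775} \approx -4.724$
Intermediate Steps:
$C{\left(a \right)} = \frac{a}{2}$
$g{\left(p \right)} = -1 + \frac{7 p}{2}$ ($g{\left(p \right)} = \frac{p}{2} \cdot 7 - 1 = \frac{7 p}{2} - 1 = -1 + \frac{7 p}{2}$)
$\frac{\frac{42756}{-1275} - 28797}{5922 + g{\left(52 \right)}} = \frac{\frac{42756}{-1275} - 28797}{5922 + \left(-1 + \frac{7}{2} \cdot 52\right)} = \frac{42756 \left(- \frac{1}{1275}\right) - 28797}{5922 + \left(-1 + 182\right)} = \frac{- \frac{14252}{425} - 28797}{5922 + 181} = - \frac{12252977}{425 \cdot 6103} = \left(- \frac{12252977}{425}\right) \frac{1}{6103} = - \frac{12252977}{2593775}$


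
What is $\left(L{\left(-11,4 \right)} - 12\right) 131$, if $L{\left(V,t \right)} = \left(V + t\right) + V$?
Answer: $-3930$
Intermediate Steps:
$L{\left(V,t \right)} = t + 2 V$
$\left(L{\left(-11,4 \right)} - 12\right) 131 = \left(\left(4 + 2 \left(-11\right)\right) - 12\right) 131 = \left(\left(4 - 22\right) - 12\right) 131 = \left(-18 - 12\right) 131 = \left(-30\right) 131 = -3930$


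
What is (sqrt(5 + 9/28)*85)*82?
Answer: 3485*sqrt(1043)/7 ≈ 16079.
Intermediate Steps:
(sqrt(5 + 9/28)*85)*82 = (sqrt(149/28)*85)*82 = ((sqrt(1043)/14)*85)*82 = (85*sqrt(1043)/14)*82 = 3485*sqrt(1043)/7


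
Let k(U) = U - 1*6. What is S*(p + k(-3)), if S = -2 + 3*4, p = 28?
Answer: 190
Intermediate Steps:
k(U) = -6 + U (k(U) = U - 6 = -6 + U)
S = 10 (S = -2 + 12 = 10)
S*(p + k(-3)) = 10*(28 + (-6 - 3)) = 10*(28 - 9) = 10*19 = 190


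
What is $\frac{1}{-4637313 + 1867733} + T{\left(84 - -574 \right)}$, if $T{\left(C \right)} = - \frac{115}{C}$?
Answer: $- \frac{159251179}{911191820} \approx -0.17477$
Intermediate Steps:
$\frac{1}{-4637313 + 1867733} + T{\left(84 - -574 \right)} = \frac{1}{-4637313 + 1867733} - \frac{115}{84 - -574} = \frac{1}{-2769580} - \frac{115}{84 + 574} = - \frac{1}{2769580} - \frac{115}{658} = - \frac{159251179}{911191820}$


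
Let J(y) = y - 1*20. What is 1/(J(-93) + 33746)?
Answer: 1/33633 ≈ 2.9733e-5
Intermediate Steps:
J(y) = -20 + y (J(y) = y - 20 = -20 + y)
1/(J(-93) + 33746) = 1/((-20 - 93) + 33746) = 1/(-113 + 33746) = 1/33633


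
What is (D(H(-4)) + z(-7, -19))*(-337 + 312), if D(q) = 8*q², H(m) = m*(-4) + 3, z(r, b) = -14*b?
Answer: -78850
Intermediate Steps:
H(m) = 3 - 4*m (H(m) = -4*m + 3 = 3 - 4*m)
(D(H(-4)) + z(-7, -19))*(-337 + 312) = (8*(3 - 4*(-4))² - 14*(-19))*(-337 + 312) = (8*(3 + 16)² + 266)*(-25) = (8*19² + 266)*(-25) = (8*361 + 266)*(-25) = (2888 + 266)*(-25) = 3154*(-25) = -78850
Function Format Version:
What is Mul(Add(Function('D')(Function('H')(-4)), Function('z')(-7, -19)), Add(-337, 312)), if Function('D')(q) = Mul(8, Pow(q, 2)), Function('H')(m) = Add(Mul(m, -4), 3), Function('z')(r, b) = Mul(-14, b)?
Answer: -78850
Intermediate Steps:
Function('H')(m) = Add(3, Mul(-4, m)) (Function('H')(m) = Add(Mul(-4, m), 3) = Add(3, Mul(-4, m)))
Mul(Add(Function('D')(Function('H')(-4)), Function('z')(-7, -19)), Add(-337, 312)) = Mul(Add(Mul(8, Pow(Add(3, Mul(-4, -4)), 2)), Mul(-14, -19)), Add(-337, 312)) = Mul(Add(Mul(8, Pow(Add(3, 16), 2)), 266), -25) = Mul(Add(Mul(8, Pow(19, 2)), 266), -25) = Mul(Add(Mul(8, 361), 266), -25) = Mul(Add(2888, 266), -25) = Mul(3154, -25) = -78850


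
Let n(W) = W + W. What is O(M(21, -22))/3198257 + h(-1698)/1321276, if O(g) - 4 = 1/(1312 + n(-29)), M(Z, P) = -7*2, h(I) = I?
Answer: -77311297754/60217368077031 ≈ -0.0012839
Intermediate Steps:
M(Z, P) = -14
n(W) = 2*W
O(g) = 5017/1254 (O(g) = 4 + 1/(1312 + 2*(-29)) = 4 + 1/(1312 - 58) = 4 + 1/1254 = 5017/1254)
O(M(21, -22))/3198257 + h(-1698)/1321276 = (5017/1254)/3198257 - 1698/1321276 = (5017/1254)*(1/3198257) - 1698*1/1321276 = 5017/4010614278 - 849/660638 = -77311297754/60217368077031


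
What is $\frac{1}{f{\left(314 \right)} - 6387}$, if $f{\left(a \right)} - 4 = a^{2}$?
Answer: $\frac{1}{92213} \approx 1.0844 \cdot 10^{-5}$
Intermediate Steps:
$f{\left(a \right)} = 4 + a^{2}$
$\frac{1}{f{\left(314 \right)} - 6387} = \frac{1}{\left(4 + 314^{2}\right) - 6387} = \frac{1}{\left(4 + 98596\right) - 6387} = \frac{1}{98600 - 6387} = \frac{1}{92213}$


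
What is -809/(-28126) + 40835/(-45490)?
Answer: -55586190/63972587 ≈ -0.86891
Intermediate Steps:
-809/(-28126) + 40835/(-45490) = -809*(-1/28126) + 40835*(-1/45490) = 809/28126 - 8167/9098 = -55586190/63972587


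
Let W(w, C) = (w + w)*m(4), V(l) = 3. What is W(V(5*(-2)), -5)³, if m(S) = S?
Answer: 13824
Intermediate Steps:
W(w, C) = 8*w (W(w, C) = (w + w)*4 = (2*w)*4 = 8*w)
W(V(5*(-2)), -5)³ = (8*3)³ = 24³ = 13824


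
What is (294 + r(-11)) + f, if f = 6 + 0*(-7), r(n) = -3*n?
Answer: 333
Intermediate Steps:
f = 6 (f = 6 + 0 = 6)
(294 + r(-11)) + f = (294 - 3*(-11)) + 6 = (294 + 33) + 6 = 327 + 6 = 333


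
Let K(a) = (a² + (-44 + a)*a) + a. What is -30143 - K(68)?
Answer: -36467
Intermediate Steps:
K(a) = a + a² + a*(-44 + a) (K(a) = (a² + a*(-44 + a)) + a = a + a² + a*(-44 + a))
-30143 - K(68) = -30143 - 68*(-43 + 2*68) = -30143 - 68*(-43 + 136) = -30143 - 68*93 = -30143 - 1*6324 = -30143 - 6324 = -36467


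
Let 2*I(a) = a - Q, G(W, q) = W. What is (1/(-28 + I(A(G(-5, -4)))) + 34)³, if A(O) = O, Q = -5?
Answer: 860085351/21952 ≈ 39180.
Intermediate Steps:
I(a) = 5/2 + a/2 (I(a) = (a - 1*(-5))/2 = (a + 5)/2 = (5 + a)/2 = 5/2 + a/2)
(1/(-28 + I(A(G(-5, -4)))) + 34)³ = (1/(-28 + (5/2 + (½)*(-5))) + 34)³ = (1/(-28 + (5/2 - 5/2)) + 34)³ = (1/(-28 + 0) + 34)³ = (1/(-28) + 34)³ = (-1/28 + 34)³ = (951/28)³ = 860085351/21952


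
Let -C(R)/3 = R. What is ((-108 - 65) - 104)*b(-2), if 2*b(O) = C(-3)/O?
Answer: 2493/4 ≈ 623.25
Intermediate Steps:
C(R) = -3*R
b(O) = 9/(2*O) (b(O) = ((-3*(-3))/O)/2 = (9/O)/2 = 9/(2*O))
((-108 - 65) - 104)*b(-2) = ((-108 - 65) - 104)*((9/2)/(-2)) = (-173 - 104)*((9/2)*(-1/2)) = -277*(-9/4) = 2493/4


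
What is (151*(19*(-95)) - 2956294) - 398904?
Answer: -3627753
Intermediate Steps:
(151*(19*(-95)) - 2956294) - 398904 = (151*(-1805) - 2956294) - 398904 = (-272555 - 2956294) - 398904 = -3228849 - 398904 = -3627753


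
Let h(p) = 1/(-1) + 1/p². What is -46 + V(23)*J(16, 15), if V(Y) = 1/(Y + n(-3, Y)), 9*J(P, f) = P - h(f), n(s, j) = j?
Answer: -2140538/46575 ≈ -45.959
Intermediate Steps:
h(p) = -1 + p⁻² (h(p) = 1*(-1) + 1/p² = -1 + p⁻²)
J(P, f) = ⅑ - 1/(9*f²) + P/9 (J(P, f) = (P - (-1 + f⁻²))/9 = (P + (1 - 1/f²))/9 = (1 + P - 1/f²)/9 = ⅑ - 1/(9*f²) + P/9)
V(Y) = 1/(2*Y) (V(Y) = 1/(Y + Y) = 1/(2*Y))
-46 + V(23)*J(16, 15) = -46 + ((½)/23)*(⅑ - ⅑/15² + (⅑)*16) = -46 + ((½)*(1/23))*(⅑ - ⅑*1/225 + 16/9) = -46 + (⅑ - 1/2025 + 16/9)/46 = -46 + (1/46)*(3824/2025) = -46 + 1912/46575 = -2140538/46575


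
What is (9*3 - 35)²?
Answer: 64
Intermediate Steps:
(9*3 - 35)² = (27 - 35)² = (-8)² = 64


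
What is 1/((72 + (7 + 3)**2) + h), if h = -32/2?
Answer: 1/156 ≈ 0.0064103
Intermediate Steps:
h = -16 (h = (1/2)*(-32) = -16)
1/((72 + (7 + 3)**2) + h) = 1/((72 + (7 + 3)**2) - 16) = 1/((72 + 10**2) - 16) = 1/((72 + 100) - 16) = 1/(172 - 16) = 1/156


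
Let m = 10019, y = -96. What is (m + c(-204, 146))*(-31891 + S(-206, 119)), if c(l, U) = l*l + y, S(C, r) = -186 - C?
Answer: -1642599469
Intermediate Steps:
c(l, U) = -96 + l**2 (c(l, U) = l*l - 96 = l**2 - 96 = -96 + l**2)
(m + c(-204, 146))*(-31891 + S(-206, 119)) = (10019 + (-96 + (-204)**2))*(-31891 + (-186 - 1*(-206))) = (10019 + (-96 + 41616))*(-31891 + (-186 + 206)) = (10019 + 41520)*(-31891 + 20) = 51539*(-31871) = -1642599469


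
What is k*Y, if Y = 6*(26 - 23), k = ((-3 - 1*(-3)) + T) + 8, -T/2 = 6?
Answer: -72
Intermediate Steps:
T = -12 (T = -2*6 = -12)
k = -4 (k = ((-3 - 1*(-3)) - 12) + 8 = ((-3 + 3) - 12) + 8 = (0 - 12) + 8 = -12 + 8 = -4)
Y = 18 (Y = 6*3 = 18)
k*Y = -4*18 = -72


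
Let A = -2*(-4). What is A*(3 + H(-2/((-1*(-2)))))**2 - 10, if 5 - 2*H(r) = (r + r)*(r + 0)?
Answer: 152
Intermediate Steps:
A = 8
H(r) = 5/2 - r**2 (H(r) = 5/2 - (r + r)*(r + 0)/2 = 5/2 - 2*r*r/2 = 5/2 - r**2)
A*(3 + H(-2/((-1*(-2)))))**2 - 10 = 8*(3 + (5/2 - (-2/((-1*(-2))))**2))**2 - 10 = 8*(3 + (5/2 - (-2/2)**2))**2 - 10 = 8*(3 + (5/2 - (-2*1/2)**2))**2 - 10 = 8*(3 + (5/2 - 1*(-1)**2))**2 - 10 = 8*(3 + (5/2 - 1*1))**2 - 10 = 8*(3 + (5/2 - 1))**2 - 10 = 8*(3 + 3/2)**2 - 10 = 8*(9/2)**2 - 10 = 8*(81/4) - 10 = 162 - 10 = 152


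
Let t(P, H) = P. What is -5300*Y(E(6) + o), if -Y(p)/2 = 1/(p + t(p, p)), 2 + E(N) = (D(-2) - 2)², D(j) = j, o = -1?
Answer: 5300/13 ≈ 407.69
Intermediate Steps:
E(N) = 14 (E(N) = -2 + (-2 - 2)² = -2 + (-4)² = -2 + 16 = 14)
Y(p) = -1/p (Y(p) = -2/(p + p) = -2*1/(2*p) = -1/p)
-5300*Y(E(6) + o) = -(-5300)/(14 - 1) = -(-5300)/13 = -5300*(-1/13) = 5300/13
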